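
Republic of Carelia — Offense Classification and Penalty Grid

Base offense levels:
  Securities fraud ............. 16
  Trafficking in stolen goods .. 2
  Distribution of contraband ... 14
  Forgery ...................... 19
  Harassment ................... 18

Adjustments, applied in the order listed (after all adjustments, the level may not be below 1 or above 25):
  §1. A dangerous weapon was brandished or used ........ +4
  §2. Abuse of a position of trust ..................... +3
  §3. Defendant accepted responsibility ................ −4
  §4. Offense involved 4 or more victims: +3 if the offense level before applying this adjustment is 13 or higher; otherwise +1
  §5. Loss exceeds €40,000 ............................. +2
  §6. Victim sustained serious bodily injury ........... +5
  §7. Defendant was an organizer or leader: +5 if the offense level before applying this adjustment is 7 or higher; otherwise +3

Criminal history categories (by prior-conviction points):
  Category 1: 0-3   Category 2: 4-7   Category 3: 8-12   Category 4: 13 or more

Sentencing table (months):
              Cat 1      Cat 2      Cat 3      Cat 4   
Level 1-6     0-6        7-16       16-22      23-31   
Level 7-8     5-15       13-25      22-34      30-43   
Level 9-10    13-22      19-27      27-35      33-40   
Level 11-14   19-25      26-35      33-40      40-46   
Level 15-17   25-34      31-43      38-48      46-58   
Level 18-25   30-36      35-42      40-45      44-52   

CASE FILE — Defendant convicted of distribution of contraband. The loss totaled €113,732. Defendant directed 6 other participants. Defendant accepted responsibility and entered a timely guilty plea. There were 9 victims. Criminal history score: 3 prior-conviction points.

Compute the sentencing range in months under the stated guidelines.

30-36 months

Base offense level for distribution of contraband: 14.
§1 does not apply.
§3 applies: 14 − 4 = 10.
§4 applies (level before this adjustment is 10 < 13, so +1): 10 + 1 = 11.
§5 applies: 11 + 2 = 13.
§6 does not apply.
§7 applies (level before this adjustment is 13 ≥ 7, so +5): 13 + 5 = 18.
Final offense level: 18.
Criminal history: 3 prior points → Category 1 (0-3).
Level 18 falls in the 18-25 band.
Grid: Level 18-25 × Category 1 = 30-36 months.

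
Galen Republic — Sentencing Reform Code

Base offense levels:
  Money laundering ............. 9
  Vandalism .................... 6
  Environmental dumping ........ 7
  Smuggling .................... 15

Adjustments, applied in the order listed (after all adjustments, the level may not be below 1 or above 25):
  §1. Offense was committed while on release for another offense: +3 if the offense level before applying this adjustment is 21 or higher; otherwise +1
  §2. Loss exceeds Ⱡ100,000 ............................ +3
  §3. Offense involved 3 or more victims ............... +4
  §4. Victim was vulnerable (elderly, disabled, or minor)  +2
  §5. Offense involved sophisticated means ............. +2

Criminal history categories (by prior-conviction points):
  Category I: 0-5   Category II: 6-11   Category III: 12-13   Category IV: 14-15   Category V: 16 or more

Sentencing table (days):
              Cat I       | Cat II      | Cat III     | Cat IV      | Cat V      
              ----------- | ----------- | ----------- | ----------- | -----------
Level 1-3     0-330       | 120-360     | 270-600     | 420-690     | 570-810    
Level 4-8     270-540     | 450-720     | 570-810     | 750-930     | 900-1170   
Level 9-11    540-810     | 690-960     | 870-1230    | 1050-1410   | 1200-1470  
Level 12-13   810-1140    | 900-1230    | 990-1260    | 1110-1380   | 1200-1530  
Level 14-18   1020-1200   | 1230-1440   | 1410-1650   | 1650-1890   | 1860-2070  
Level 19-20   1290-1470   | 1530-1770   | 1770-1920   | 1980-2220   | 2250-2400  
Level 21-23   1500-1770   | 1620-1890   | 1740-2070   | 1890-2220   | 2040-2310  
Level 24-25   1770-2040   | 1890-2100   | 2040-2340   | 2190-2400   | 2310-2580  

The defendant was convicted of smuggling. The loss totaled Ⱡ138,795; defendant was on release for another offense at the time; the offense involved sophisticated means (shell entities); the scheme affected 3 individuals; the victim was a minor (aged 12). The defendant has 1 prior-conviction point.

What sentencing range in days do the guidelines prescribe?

Base offense level for smuggling: 15.
§1 applies (level before this adjustment is 15 < 21, so +1): 15 + 1 = 16.
§2 applies: 16 + 3 = 19.
§3 applies: 19 + 4 = 23.
§4 applies: 23 + 2 = 25.
§5 applies: 25 + 2 = 27.
Level 27 exceeds the maximum of 25; capped at 25.
Final offense level: 25.
Criminal history: 1 prior point → Category I (0-5).
Level 25 falls in the 24-25 band.
Grid: Level 24-25 × Category I = 1770-2040 days.

1770-2040 days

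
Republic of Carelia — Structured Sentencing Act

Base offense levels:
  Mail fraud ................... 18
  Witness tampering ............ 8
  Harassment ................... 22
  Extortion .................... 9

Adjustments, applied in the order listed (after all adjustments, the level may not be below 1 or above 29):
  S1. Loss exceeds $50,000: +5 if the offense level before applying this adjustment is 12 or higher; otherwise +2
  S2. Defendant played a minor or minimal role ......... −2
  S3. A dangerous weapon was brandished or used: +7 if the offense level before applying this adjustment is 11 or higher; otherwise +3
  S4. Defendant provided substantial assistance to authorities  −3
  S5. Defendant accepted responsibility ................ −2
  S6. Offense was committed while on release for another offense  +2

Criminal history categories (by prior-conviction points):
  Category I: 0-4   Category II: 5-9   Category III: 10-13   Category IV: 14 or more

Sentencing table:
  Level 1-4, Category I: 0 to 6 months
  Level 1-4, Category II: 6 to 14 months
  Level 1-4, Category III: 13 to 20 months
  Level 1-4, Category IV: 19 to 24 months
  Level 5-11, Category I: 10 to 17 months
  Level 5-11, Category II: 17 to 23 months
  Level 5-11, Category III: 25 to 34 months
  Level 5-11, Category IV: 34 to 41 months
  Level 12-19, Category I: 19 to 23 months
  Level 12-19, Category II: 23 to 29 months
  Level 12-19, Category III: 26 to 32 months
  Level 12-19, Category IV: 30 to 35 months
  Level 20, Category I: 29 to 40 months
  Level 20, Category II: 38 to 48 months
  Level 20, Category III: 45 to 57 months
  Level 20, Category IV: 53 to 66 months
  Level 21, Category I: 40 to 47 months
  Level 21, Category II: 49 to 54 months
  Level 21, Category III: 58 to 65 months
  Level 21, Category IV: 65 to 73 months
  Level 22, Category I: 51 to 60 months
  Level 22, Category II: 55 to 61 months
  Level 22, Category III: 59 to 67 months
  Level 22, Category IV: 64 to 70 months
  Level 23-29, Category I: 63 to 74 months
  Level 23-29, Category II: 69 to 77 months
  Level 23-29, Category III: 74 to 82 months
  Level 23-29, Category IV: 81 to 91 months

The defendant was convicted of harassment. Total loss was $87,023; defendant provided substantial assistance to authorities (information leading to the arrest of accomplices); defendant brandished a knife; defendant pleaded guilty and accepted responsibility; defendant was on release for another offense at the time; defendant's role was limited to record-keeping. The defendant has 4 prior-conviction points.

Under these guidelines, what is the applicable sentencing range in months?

63-74 months

Base offense level for harassment: 22.
S1 applies (level before this adjustment is 22 ≥ 12, so +5): 22 + 5 = 27.
S2 applies: 27 − 2 = 25.
S3 applies (level before this adjustment is 25 ≥ 11, so +7): 25 + 7 = 32.
S4 applies: 32 − 3 = 29.
S5 applies: 29 − 2 = 27.
S6 applies: 27 + 2 = 29.
Final offense level: 29.
Criminal history: 4 prior points → Category I (0-4).
Level 29 falls in the 23-29 band.
Grid: Level 23-29 × Category I = 63-74 months.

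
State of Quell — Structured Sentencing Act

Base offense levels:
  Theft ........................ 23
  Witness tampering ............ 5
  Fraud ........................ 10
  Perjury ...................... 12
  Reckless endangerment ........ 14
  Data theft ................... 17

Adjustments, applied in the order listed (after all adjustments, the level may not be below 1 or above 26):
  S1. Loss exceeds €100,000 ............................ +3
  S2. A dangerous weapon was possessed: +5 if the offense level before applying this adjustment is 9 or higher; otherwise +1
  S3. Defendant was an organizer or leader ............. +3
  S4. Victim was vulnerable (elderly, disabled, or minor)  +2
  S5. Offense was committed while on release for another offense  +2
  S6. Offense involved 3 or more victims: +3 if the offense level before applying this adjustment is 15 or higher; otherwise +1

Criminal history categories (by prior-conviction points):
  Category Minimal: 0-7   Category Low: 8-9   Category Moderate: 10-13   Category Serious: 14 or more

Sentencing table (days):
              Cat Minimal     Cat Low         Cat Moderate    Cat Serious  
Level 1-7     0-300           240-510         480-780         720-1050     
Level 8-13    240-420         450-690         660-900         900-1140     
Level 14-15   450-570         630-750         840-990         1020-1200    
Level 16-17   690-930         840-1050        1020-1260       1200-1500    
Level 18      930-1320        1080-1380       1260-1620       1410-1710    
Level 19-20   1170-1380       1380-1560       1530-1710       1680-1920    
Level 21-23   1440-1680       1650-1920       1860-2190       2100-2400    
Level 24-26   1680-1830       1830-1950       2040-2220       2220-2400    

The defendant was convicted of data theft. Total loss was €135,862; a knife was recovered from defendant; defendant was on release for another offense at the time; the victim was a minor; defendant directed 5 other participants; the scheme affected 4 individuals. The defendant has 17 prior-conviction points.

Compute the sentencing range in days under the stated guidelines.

Base offense level for data theft: 17.
S1 applies: 17 + 3 = 20.
S2 applies (level before this adjustment is 20 ≥ 9, so +5): 20 + 5 = 25.
S3 applies: 25 + 3 = 28.
S4 applies: 28 + 2 = 30.
S5 applies: 30 + 2 = 32.
S6 applies (level before this adjustment is 32 ≥ 15, so +3): 32 + 3 = 35.
Level 35 exceeds the maximum of 26; capped at 26.
Final offense level: 26.
Criminal history: 17 prior points → Category Serious (14+).
Level 26 falls in the 24-26 band.
Grid: Level 24-26 × Category Serious = 2220-2400 days.

2220-2400 days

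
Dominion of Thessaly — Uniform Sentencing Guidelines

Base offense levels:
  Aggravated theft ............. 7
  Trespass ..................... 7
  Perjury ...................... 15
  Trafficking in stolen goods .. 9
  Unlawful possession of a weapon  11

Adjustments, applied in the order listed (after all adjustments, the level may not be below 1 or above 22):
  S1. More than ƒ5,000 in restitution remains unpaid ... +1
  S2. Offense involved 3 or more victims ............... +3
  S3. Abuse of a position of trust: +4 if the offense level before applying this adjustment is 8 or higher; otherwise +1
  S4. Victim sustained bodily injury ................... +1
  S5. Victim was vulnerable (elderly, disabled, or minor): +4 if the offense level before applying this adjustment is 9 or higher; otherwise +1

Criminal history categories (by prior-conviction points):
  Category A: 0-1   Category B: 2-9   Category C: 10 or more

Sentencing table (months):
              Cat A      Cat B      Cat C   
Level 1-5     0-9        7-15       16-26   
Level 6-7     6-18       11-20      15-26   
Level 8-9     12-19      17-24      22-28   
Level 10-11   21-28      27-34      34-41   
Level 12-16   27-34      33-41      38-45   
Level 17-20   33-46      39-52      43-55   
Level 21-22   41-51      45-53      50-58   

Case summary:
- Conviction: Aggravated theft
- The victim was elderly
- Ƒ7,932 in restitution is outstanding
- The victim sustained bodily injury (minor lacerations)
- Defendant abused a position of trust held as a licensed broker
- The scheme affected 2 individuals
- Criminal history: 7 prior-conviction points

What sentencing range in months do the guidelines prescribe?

39-52 months

Base offense level for aggravated theft: 7.
S1 applies: 7 + 1 = 8.
S3 applies (level before this adjustment is 8 ≥ 8, so +4): 8 + 4 = 12.
S4 applies: 12 + 1 = 13.
S5 applies (level before this adjustment is 13 ≥ 9, so +4): 13 + 4 = 17.
Final offense level: 17.
Criminal history: 7 prior points → Category B (2-9).
Level 17 falls in the 17-20 band.
Grid: Level 17-20 × Category B = 39-52 months.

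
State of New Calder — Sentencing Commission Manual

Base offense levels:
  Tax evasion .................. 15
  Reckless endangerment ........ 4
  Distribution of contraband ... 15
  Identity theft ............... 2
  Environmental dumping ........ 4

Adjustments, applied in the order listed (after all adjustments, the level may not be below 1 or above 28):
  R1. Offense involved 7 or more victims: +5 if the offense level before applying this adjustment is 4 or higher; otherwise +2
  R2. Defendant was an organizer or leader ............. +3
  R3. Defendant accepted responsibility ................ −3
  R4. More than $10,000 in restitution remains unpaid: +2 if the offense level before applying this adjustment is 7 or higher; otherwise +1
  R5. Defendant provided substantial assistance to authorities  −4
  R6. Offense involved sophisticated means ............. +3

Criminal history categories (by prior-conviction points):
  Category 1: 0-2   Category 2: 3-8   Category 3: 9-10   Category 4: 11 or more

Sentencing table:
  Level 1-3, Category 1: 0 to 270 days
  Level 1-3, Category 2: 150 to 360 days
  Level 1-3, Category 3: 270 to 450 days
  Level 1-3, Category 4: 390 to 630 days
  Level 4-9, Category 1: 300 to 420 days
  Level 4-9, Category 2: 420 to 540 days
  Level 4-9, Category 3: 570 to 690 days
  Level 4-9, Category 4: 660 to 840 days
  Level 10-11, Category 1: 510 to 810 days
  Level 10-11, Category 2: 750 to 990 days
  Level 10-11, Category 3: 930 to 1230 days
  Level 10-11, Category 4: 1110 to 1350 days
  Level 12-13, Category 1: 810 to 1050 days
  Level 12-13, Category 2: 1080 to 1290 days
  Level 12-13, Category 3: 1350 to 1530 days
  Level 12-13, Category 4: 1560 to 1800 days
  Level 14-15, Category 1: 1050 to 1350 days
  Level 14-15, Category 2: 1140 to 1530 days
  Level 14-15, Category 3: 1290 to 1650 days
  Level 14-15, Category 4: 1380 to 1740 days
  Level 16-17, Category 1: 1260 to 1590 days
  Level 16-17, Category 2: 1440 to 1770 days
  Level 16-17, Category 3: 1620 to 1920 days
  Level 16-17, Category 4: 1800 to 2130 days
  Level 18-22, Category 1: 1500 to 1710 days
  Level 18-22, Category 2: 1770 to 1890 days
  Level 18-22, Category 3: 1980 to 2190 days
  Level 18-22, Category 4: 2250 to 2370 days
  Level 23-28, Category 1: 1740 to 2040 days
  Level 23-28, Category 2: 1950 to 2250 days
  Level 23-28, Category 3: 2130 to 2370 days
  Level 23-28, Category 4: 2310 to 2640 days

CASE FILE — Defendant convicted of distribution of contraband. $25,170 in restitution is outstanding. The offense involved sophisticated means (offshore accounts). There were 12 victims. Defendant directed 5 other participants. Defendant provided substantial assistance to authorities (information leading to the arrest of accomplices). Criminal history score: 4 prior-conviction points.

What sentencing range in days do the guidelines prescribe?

1950-2250 days

Base offense level for distribution of contraband: 15.
R1 applies (level before this adjustment is 15 ≥ 4, so +5): 15 + 5 = 20.
R2 applies: 20 + 3 = 23.
R3 does not apply.
R4 applies (level before this adjustment is 23 ≥ 7, so +2): 23 + 2 = 25.
R5 applies: 25 − 4 = 21.
R6 applies: 21 + 3 = 24.
Final offense level: 24.
Criminal history: 4 prior points → Category 2 (3-8).
Level 24 falls in the 23-28 band.
Grid: Level 23-28 × Category 2 = 1950-2250 days.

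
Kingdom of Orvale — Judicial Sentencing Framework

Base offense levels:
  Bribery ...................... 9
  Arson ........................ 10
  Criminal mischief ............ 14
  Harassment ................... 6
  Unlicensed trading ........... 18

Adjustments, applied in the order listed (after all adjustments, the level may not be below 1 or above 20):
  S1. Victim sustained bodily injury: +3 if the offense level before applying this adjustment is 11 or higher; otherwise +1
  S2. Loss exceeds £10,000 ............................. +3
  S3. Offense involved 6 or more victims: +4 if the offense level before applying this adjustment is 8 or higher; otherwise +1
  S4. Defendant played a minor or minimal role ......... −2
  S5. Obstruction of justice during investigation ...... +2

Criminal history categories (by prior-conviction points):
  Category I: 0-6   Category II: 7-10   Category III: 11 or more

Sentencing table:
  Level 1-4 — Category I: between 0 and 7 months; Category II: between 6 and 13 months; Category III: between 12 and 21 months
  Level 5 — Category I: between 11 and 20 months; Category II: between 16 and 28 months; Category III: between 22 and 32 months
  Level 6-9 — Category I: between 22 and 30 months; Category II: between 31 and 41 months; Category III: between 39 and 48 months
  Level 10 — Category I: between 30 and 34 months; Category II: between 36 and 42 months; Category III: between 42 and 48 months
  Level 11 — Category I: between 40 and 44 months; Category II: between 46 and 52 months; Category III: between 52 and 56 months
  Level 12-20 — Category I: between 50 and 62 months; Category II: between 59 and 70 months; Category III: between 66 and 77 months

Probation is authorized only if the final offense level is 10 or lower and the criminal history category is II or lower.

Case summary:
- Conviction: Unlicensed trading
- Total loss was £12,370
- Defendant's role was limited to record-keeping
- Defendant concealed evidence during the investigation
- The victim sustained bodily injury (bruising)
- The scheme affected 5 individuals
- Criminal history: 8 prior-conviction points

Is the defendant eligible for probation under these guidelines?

Base offense level for unlicensed trading: 18.
S1 applies (level before this adjustment is 18 ≥ 11, so +3): 18 + 3 = 21.
S2 applies: 21 + 3 = 24.
S4 applies: 24 − 2 = 22.
S5 applies: 22 + 2 = 24.
Level 24 exceeds the maximum of 20; capped at 20.
Final offense level: 20.
Criminal history: 8 prior points → Category II (7-10).
Level 20 falls in the 12-20 band.
Grid: Level 12-20 × Category II = 59-70 months.
Probation check: level 20 > 10 and category II ≤ II → not eligible.

No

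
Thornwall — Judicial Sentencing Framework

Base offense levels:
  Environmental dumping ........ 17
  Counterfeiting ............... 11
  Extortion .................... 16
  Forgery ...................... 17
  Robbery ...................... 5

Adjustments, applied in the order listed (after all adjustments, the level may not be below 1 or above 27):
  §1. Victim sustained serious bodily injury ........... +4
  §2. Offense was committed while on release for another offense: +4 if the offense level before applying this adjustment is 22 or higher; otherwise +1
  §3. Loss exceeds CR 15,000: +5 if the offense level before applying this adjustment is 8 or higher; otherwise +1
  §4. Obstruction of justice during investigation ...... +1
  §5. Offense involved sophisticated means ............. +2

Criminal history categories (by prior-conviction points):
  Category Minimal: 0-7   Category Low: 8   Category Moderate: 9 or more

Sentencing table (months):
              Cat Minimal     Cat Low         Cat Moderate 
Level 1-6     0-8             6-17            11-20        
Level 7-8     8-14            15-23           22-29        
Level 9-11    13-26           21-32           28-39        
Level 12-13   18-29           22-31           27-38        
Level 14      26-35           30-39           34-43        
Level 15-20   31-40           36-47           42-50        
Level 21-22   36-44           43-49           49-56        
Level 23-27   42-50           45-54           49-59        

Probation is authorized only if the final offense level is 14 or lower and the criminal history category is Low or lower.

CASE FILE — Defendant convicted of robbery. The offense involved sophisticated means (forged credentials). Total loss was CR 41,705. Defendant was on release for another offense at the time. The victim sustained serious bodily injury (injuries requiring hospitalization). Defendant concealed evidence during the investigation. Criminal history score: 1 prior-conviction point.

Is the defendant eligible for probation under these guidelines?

No

Base offense level for robbery: 5.
§1 applies: 5 + 4 = 9.
§2 applies (level before this adjustment is 9 < 22, so +1): 9 + 1 = 10.
§3 applies (level before this adjustment is 10 ≥ 8, so +5): 10 + 5 = 15.
§4 applies: 15 + 1 = 16.
§5 applies: 16 + 2 = 18.
Final offense level: 18.
Criminal history: 1 prior point → Category Minimal (0-7).
Level 18 falls in the 15-20 band.
Grid: Level 15-20 × Category Minimal = 31-40 months.
Probation check: level 18 > 14 and category Minimal ≤ Low → not eligible.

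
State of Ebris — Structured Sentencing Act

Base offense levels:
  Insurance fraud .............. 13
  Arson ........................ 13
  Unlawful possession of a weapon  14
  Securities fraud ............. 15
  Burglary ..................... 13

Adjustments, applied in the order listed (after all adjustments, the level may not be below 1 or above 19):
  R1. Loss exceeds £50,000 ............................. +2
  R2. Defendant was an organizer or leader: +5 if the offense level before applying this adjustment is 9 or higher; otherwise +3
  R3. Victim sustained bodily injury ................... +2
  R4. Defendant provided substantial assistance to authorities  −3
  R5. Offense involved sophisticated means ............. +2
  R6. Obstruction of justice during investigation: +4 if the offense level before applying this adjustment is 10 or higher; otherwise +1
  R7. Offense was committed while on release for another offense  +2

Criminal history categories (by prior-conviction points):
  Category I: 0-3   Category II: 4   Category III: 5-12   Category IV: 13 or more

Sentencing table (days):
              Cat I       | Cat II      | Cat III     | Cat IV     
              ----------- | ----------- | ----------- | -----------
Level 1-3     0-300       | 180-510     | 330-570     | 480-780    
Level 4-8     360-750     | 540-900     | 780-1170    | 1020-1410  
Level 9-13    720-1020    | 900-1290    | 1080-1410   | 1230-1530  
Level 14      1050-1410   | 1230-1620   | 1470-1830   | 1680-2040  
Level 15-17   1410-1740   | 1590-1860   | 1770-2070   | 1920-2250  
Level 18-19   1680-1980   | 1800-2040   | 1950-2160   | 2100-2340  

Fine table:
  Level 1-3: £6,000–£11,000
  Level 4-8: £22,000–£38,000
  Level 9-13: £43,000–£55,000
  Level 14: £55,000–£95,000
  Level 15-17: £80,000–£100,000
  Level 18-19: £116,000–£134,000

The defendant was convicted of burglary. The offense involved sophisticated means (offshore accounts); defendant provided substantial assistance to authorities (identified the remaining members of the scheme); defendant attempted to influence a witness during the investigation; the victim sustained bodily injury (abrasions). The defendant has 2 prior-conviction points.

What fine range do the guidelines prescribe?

£116,000–£134,000

Base offense level for burglary: 13.
R2 does not apply.
R3 applies: 13 + 2 = 15.
R4 applies: 15 − 3 = 12.
R5 applies: 12 + 2 = 14.
R6 applies (level before this adjustment is 14 ≥ 10, so +4): 14 + 4 = 18.
Final offense level: 18.
Level 18 falls in the 18-19 band.
Fine table: Level 18-19 → £116,000–£134,000.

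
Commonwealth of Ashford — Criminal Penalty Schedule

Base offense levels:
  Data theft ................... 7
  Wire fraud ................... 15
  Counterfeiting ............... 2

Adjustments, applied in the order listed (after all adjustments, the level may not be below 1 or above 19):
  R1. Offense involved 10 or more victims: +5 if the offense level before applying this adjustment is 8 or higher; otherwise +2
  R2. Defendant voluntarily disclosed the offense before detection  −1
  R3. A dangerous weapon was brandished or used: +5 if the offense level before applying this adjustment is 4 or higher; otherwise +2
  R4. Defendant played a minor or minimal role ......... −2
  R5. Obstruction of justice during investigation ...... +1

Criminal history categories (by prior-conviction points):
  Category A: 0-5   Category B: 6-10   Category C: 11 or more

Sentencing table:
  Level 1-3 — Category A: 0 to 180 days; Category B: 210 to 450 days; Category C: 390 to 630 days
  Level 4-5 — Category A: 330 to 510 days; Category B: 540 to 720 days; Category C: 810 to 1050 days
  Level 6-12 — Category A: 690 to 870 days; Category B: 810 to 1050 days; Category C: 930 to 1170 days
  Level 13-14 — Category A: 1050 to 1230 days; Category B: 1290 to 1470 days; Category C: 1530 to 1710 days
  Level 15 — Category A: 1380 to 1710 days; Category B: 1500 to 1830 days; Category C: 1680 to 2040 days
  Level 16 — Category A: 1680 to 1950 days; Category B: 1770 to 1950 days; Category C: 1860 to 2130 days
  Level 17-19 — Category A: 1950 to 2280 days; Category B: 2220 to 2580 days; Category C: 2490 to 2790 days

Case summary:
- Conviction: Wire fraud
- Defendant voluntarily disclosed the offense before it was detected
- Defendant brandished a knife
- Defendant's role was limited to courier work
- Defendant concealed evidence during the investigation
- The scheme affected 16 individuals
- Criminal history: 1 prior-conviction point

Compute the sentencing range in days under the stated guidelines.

1950-2280 days

Base offense level for wire fraud: 15.
R1 applies (level before this adjustment is 15 ≥ 8, so +5): 15 + 5 = 20.
R2 applies: 20 − 1 = 19.
R3 applies (level before this adjustment is 19 ≥ 4, so +5): 19 + 5 = 24.
R4 applies: 24 − 2 = 22.
R5 applies: 22 + 1 = 23.
Level 23 exceeds the maximum of 19; capped at 19.
Final offense level: 19.
Criminal history: 1 prior point → Category A (0-5).
Level 19 falls in the 17-19 band.
Grid: Level 17-19 × Category A = 1950-2280 days.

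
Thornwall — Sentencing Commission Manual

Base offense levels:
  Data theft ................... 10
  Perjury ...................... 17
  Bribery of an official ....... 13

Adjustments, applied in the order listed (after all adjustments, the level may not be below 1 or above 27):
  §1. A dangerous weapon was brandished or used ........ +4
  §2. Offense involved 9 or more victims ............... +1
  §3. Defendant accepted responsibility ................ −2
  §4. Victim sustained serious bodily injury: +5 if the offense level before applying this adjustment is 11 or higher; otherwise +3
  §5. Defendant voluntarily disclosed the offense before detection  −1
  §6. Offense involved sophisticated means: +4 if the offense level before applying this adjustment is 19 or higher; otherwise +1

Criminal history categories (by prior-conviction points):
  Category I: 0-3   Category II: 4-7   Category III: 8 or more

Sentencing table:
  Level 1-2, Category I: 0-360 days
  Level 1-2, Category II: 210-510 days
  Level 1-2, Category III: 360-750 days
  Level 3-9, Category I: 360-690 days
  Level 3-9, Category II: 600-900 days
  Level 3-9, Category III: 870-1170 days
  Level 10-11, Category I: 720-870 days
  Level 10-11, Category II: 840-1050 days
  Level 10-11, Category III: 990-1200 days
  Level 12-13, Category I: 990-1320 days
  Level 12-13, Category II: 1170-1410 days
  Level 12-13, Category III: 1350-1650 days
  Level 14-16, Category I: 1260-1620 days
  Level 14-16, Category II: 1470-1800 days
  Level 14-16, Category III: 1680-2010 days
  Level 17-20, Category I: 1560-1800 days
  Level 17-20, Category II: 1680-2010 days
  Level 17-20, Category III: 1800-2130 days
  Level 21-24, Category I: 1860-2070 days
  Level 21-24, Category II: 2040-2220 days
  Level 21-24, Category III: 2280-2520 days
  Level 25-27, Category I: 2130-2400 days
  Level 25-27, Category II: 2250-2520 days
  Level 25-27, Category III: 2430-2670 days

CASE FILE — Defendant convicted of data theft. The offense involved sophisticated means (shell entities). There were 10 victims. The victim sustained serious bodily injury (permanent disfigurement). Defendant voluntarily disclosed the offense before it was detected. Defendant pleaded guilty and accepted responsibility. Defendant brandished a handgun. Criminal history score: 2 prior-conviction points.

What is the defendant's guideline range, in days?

1560-1800 days

Base offense level for data theft: 10.
§1 applies: 10 + 4 = 14.
§2 applies: 14 + 1 = 15.
§3 applies: 15 − 2 = 13.
§4 applies (level before this adjustment is 13 ≥ 11, so +5): 13 + 5 = 18.
§5 applies: 18 − 1 = 17.
§6 applies (level before this adjustment is 17 < 19, so +1): 17 + 1 = 18.
Final offense level: 18.
Criminal history: 2 prior points → Category I (0-3).
Level 18 falls in the 17-20 band.
Grid: Level 17-20 × Category I = 1560-1800 days.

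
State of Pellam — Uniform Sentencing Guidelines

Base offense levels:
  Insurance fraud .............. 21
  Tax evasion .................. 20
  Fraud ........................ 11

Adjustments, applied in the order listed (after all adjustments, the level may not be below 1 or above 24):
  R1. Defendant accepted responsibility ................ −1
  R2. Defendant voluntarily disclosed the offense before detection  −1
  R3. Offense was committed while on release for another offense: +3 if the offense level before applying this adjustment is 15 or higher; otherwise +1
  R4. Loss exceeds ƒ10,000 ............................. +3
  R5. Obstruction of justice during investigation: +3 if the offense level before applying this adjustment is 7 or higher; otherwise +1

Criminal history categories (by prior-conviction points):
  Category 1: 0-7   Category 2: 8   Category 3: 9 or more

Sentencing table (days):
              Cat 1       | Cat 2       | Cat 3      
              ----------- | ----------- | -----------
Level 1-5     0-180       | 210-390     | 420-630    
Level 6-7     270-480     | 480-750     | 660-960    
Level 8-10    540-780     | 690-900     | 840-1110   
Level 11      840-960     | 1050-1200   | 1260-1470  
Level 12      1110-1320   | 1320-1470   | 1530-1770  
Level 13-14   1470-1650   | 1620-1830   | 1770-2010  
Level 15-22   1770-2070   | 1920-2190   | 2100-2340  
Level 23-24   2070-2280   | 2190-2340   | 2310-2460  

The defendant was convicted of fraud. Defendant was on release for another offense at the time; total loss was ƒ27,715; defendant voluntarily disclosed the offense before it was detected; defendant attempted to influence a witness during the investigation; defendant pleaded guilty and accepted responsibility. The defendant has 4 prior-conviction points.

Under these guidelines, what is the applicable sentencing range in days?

1770-2070 days

Base offense level for fraud: 11.
R1 applies: 11 − 1 = 10.
R2 applies: 10 − 1 = 9.
R3 applies (level before this adjustment is 9 < 15, so +1): 9 + 1 = 10.
R4 applies: 10 + 3 = 13.
R5 applies (level before this adjustment is 13 ≥ 7, so +3): 13 + 3 = 16.
Final offense level: 16.
Criminal history: 4 prior points → Category 1 (0-7).
Level 16 falls in the 15-22 band.
Grid: Level 15-22 × Category 1 = 1770-2070 days.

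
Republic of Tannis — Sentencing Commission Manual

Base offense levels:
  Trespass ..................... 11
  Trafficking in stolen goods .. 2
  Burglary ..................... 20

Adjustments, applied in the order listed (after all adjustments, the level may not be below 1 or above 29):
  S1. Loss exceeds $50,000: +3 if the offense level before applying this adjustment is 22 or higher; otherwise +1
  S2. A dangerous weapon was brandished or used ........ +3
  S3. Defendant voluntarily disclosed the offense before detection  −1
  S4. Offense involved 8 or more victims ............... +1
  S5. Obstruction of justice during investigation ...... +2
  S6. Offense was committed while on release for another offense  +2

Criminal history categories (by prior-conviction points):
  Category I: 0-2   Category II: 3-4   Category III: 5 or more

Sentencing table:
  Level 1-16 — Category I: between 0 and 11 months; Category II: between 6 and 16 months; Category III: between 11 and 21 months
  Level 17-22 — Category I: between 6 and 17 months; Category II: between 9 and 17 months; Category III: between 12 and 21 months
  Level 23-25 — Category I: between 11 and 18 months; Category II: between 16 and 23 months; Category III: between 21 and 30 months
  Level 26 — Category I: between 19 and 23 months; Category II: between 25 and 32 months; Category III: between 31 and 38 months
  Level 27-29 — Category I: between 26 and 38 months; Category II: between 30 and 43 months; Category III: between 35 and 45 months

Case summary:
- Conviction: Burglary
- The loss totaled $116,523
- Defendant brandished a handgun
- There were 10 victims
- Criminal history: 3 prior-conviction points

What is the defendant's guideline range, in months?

16-23 months

Base offense level for burglary: 20.
S1 applies (level before this adjustment is 20 < 22, so +1): 20 + 1 = 21.
S2 applies: 21 + 3 = 24.
S4 applies: 24 + 1 = 25.
Final offense level: 25.
Criminal history: 3 prior points → Category II (3-4).
Level 25 falls in the 23-25 band.
Grid: Level 23-25 × Category II = 16-23 months.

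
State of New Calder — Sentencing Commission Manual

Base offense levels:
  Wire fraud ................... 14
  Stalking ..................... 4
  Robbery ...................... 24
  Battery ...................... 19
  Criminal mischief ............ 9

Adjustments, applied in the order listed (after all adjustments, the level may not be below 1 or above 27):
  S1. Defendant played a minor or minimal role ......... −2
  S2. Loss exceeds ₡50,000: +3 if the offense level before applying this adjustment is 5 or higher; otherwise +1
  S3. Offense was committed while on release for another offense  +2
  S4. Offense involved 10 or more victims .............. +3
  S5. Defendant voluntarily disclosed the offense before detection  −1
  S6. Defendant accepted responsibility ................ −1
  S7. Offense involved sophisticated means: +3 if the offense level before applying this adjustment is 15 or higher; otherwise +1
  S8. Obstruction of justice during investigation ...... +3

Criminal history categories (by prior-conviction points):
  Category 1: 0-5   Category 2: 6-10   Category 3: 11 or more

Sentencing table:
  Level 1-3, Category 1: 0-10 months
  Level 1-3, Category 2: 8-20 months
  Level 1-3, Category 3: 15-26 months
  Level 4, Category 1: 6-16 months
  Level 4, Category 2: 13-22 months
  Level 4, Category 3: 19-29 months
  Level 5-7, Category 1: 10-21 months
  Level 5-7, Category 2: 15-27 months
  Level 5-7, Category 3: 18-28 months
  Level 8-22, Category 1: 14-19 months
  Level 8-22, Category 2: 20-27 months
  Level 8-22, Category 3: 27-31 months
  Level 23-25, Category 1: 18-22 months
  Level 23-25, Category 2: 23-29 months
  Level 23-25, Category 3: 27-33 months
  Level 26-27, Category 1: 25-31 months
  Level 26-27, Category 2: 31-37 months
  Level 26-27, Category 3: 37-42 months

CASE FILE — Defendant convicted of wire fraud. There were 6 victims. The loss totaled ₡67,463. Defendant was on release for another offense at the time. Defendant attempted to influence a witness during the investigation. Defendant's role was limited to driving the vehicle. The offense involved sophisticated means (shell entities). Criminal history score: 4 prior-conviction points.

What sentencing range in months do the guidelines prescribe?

Base offense level for wire fraud: 14.
S1 applies: 14 − 2 = 12.
S2 applies (level before this adjustment is 12 ≥ 5, so +3): 12 + 3 = 15.
S3 applies: 15 + 2 = 17.
S5 does not apply.
S7 applies (level before this adjustment is 17 ≥ 15, so +3): 17 + 3 = 20.
S8 applies: 20 + 3 = 23.
Final offense level: 23.
Criminal history: 4 prior points → Category 1 (0-5).
Level 23 falls in the 23-25 band.
Grid: Level 23-25 × Category 1 = 18-22 months.

18-22 months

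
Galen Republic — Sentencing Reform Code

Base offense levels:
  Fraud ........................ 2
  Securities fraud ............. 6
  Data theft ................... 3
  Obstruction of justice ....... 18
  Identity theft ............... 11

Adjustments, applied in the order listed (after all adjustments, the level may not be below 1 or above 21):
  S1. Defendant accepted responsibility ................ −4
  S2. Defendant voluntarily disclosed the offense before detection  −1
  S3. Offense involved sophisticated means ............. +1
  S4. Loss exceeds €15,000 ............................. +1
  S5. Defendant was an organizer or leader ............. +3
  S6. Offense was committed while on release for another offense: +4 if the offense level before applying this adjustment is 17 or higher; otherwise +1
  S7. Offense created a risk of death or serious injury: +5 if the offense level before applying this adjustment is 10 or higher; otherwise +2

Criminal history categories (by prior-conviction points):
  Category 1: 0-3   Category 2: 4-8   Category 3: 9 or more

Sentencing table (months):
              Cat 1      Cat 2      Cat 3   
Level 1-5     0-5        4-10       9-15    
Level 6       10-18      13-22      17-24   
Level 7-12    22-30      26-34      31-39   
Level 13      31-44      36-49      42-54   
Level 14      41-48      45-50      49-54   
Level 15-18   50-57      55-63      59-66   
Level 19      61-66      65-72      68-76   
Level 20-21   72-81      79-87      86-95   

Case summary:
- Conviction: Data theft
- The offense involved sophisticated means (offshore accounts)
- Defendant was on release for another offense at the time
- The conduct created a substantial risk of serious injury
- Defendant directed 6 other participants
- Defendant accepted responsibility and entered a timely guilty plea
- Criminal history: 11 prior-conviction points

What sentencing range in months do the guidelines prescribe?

17-24 months

Base offense level for data theft: 3.
S1 applies: 3 − 4 = -1.
S2 does not apply.
S3 applies: -1 + 1 = 0.
S4 does not apply.
S5 applies: 0 + 3 = 3.
S6 applies (level before this adjustment is 3 < 17, so +1): 3 + 1 = 4.
S7 applies (level before this adjustment is 4 < 10, so +2): 4 + 2 = 6.
Final offense level: 6.
Criminal history: 11 prior points → Category 3 (9+).
Level 6 falls in the 6 band.
Grid: Level 6 × Category 3 = 17-24 months.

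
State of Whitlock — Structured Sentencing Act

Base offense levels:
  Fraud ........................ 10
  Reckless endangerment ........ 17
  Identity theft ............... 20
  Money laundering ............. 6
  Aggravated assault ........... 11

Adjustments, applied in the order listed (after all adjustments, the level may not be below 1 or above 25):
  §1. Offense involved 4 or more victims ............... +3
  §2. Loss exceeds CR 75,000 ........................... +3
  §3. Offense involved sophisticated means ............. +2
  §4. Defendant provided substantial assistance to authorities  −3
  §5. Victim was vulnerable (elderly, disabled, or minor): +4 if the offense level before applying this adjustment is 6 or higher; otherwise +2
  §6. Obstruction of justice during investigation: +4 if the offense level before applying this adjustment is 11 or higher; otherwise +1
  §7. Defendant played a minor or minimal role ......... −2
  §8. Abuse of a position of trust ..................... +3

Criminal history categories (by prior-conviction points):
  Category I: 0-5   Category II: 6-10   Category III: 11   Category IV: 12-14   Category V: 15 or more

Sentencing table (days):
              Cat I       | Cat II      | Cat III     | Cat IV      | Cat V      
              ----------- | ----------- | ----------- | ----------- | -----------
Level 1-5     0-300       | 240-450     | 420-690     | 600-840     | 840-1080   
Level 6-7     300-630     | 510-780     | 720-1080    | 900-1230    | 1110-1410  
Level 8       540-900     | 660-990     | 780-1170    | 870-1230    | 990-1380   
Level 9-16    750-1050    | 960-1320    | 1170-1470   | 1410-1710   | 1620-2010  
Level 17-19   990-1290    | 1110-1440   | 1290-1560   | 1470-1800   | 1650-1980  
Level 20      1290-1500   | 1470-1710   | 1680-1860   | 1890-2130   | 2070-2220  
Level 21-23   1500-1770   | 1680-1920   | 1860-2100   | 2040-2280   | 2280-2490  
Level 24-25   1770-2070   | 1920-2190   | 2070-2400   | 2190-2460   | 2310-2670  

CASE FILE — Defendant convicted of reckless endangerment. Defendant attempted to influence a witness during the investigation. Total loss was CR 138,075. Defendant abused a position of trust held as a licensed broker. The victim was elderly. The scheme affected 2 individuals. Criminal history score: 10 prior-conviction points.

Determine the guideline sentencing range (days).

1920-2190 days

Base offense level for reckless endangerment: 17.
§2 applies: 17 + 3 = 20.
§4 does not apply.
§5 applies (level before this adjustment is 20 ≥ 6, so +4): 20 + 4 = 24.
§6 applies (level before this adjustment is 24 ≥ 11, so +4): 24 + 4 = 28.
§8 applies: 28 + 3 = 31.
Level 31 exceeds the maximum of 25; capped at 25.
Final offense level: 25.
Criminal history: 10 prior points → Category II (6-10).
Level 25 falls in the 24-25 band.
Grid: Level 24-25 × Category II = 1920-2190 days.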